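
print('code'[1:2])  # o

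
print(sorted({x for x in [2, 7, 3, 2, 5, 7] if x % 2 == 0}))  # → [2]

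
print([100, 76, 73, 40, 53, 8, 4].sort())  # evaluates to None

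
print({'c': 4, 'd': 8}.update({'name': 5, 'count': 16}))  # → None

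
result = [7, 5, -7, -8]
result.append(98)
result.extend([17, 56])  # [7, 5, -7, -8, 98, 17, 56]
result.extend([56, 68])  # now [7, 5, -7, -8, 98, 17, 56, 56, 68]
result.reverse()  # [68, 56, 56, 17, 98, -8, -7, 5, 7]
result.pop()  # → 7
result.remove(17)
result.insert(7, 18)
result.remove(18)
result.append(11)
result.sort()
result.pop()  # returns 98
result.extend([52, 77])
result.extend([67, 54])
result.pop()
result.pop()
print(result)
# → [-8, -7, 5, 11, 56, 56, 68, 52, 77]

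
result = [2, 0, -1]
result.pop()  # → -1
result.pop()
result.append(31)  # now [2, 31]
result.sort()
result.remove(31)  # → [2]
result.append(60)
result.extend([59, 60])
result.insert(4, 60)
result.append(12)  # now [2, 60, 59, 60, 60, 12]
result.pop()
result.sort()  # [2, 59, 60, 60, 60]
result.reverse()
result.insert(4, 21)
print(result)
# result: [60, 60, 60, 59, 21, 2]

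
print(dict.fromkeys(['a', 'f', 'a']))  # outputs {'a': None, 'f': None}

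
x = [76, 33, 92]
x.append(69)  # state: [76, 33, 92, 69]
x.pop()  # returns 69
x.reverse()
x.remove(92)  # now [33, 76]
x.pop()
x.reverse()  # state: [33]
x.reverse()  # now [33]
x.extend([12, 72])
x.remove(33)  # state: [12, 72]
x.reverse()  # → [72, 12]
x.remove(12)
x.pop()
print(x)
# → []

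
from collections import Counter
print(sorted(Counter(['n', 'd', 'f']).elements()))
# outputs ['d', 'f', 'n']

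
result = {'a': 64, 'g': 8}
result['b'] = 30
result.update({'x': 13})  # {'a': 64, 'g': 8, 'b': 30, 'x': 13}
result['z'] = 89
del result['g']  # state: {'a': 64, 'b': 30, 'x': 13, 'z': 89}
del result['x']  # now {'a': 64, 'b': 30, 'z': 89}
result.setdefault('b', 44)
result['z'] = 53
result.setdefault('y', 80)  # 80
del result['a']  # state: {'b': 30, 'z': 53, 'y': 80}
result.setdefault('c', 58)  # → 58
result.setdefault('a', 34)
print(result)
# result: {'b': 30, 'z': 53, 'y': 80, 'c': 58, 'a': 34}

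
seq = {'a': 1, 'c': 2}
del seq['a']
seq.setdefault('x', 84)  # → 84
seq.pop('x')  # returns 84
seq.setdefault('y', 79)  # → 79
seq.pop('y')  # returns 79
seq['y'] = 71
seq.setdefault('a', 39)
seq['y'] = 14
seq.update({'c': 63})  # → {'c': 63, 'y': 14, 'a': 39}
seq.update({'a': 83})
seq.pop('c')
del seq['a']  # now {'y': 14}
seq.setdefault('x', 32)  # 32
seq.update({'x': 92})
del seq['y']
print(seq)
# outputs {'x': 92}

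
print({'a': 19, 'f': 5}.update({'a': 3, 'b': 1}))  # None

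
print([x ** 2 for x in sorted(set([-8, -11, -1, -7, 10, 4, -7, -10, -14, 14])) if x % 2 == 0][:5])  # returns [196, 100, 64, 16, 100]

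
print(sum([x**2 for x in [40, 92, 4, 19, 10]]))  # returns 10541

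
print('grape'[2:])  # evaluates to ape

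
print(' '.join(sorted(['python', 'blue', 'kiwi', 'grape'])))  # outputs blue grape kiwi python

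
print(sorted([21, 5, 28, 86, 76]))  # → [5, 21, 28, 76, 86]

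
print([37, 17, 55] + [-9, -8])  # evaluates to [37, 17, 55, -9, -8]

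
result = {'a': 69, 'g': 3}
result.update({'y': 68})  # {'a': 69, 'g': 3, 'y': 68}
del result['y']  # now {'a': 69, 'g': 3}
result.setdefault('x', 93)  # 93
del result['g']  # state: {'a': 69, 'x': 93}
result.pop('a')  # 69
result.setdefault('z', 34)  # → 34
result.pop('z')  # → 34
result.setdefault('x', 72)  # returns 93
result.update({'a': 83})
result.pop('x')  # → 93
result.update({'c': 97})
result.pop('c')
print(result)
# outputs {'a': 83}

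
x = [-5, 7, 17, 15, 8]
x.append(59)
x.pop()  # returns 59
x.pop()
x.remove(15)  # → [-5, 7, 17]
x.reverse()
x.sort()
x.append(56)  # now [-5, 7, 17, 56]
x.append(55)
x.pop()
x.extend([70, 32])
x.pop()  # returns 32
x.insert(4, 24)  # [-5, 7, 17, 56, 24, 70]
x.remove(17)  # [-5, 7, 56, 24, 70]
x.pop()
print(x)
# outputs [-5, 7, 56, 24]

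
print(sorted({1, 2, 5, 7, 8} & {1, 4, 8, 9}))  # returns [1, 8]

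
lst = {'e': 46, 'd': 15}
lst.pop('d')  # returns 15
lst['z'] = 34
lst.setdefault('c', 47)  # 47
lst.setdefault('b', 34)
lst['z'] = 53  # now {'e': 46, 'z': 53, 'c': 47, 'b': 34}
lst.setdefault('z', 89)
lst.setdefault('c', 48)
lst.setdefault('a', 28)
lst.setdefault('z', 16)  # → 53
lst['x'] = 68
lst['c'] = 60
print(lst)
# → {'e': 46, 'z': 53, 'c': 60, 'b': 34, 'a': 28, 'x': 68}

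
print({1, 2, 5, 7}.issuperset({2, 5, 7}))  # True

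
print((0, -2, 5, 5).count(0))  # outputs 1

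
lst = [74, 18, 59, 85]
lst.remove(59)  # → [74, 18, 85]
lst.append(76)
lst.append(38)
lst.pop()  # 38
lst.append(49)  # [74, 18, 85, 76, 49]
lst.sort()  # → [18, 49, 74, 76, 85]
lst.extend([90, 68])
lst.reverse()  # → [68, 90, 85, 76, 74, 49, 18]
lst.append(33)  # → [68, 90, 85, 76, 74, 49, 18, 33]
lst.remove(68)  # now [90, 85, 76, 74, 49, 18, 33]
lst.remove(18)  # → [90, 85, 76, 74, 49, 33]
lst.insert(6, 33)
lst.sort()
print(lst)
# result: [33, 33, 49, 74, 76, 85, 90]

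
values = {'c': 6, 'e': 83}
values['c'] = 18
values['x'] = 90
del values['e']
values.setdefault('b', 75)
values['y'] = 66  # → {'c': 18, 'x': 90, 'b': 75, 'y': 66}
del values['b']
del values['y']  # {'c': 18, 'x': 90}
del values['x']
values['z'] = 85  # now {'c': 18, 'z': 85}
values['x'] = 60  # {'c': 18, 'z': 85, 'x': 60}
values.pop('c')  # 18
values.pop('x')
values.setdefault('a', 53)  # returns 53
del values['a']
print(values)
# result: {'z': 85}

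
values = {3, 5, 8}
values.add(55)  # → {3, 5, 8, 55}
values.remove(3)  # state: {5, 8, 55}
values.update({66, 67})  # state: {5, 8, 55, 66, 67}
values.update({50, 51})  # {5, 8, 50, 51, 55, 66, 67}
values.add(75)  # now {5, 8, 50, 51, 55, 66, 67, 75}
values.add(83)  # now {5, 8, 50, 51, 55, 66, 67, 75, 83}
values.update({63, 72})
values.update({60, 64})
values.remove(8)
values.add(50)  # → {5, 50, 51, 55, 60, 63, 64, 66, 67, 72, 75, 83}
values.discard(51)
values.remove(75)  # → {5, 50, 55, 60, 63, 64, 66, 67, 72, 83}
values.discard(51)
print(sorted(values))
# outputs [5, 50, 55, 60, 63, 64, 66, 67, 72, 83]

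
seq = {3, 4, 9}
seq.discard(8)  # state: {3, 4, 9}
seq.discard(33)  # {3, 4, 9}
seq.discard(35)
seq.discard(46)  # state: {3, 4, 9}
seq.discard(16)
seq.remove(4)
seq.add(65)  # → {3, 9, 65}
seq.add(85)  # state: {3, 9, 65, 85}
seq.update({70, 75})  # {3, 9, 65, 70, 75, 85}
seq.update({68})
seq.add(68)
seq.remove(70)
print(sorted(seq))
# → [3, 9, 65, 68, 75, 85]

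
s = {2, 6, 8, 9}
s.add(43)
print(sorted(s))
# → [2, 6, 8, 9, 43]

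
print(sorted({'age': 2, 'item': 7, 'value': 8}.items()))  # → [('age', 2), ('item', 7), ('value', 8)]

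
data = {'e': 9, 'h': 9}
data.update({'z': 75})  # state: {'e': 9, 'h': 9, 'z': 75}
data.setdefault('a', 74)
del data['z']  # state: {'e': 9, 'h': 9, 'a': 74}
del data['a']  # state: {'e': 9, 'h': 9}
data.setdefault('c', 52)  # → 52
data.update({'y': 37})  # {'e': 9, 'h': 9, 'c': 52, 'y': 37}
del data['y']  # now {'e': 9, 'h': 9, 'c': 52}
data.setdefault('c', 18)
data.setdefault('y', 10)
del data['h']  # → {'e': 9, 'c': 52, 'y': 10}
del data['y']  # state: {'e': 9, 'c': 52}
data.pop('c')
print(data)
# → {'e': 9}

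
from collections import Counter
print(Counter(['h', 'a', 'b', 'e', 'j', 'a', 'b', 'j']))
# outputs Counter({'a': 2, 'b': 2, 'j': 2, 'h': 1, 'e': 1})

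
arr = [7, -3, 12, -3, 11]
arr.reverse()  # [11, -3, 12, -3, 7]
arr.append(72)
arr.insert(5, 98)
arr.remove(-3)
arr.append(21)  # [11, 12, -3, 7, 98, 72, 21]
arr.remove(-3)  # [11, 12, 7, 98, 72, 21]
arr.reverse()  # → [21, 72, 98, 7, 12, 11]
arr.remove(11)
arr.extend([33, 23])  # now [21, 72, 98, 7, 12, 33, 23]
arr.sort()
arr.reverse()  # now [98, 72, 33, 23, 21, 12, 7]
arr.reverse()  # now [7, 12, 21, 23, 33, 72, 98]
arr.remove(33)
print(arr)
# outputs [7, 12, 21, 23, 72, 98]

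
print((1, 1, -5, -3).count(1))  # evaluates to 2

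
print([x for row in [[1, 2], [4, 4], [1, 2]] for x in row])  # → [1, 2, 4, 4, 1, 2]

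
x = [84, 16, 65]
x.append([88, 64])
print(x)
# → [84, 16, 65, [88, 64]]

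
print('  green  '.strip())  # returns green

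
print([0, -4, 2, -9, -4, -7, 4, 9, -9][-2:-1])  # [9]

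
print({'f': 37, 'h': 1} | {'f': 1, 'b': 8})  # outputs {'f': 1, 'h': 1, 'b': 8}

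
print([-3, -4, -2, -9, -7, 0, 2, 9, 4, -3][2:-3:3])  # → [-2, 0]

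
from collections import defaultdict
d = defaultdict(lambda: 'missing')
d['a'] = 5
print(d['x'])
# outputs missing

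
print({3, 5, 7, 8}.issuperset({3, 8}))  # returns True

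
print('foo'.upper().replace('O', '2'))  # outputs F22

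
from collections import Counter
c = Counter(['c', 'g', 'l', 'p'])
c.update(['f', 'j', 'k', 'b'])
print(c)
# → Counter({'c': 1, 'g': 1, 'l': 1, 'p': 1, 'f': 1, 'j': 1, 'k': 1, 'b': 1})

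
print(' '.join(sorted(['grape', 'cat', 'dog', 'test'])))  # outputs cat dog grape test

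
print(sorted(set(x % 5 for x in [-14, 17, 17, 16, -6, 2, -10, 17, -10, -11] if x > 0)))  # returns [1, 2]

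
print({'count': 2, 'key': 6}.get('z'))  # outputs None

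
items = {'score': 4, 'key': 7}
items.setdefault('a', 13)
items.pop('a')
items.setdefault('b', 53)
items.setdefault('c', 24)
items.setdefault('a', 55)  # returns 55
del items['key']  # {'score': 4, 'b': 53, 'c': 24, 'a': 55}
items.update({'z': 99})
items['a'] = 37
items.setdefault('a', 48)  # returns 37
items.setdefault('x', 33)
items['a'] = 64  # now {'score': 4, 'b': 53, 'c': 24, 'a': 64, 'z': 99, 'x': 33}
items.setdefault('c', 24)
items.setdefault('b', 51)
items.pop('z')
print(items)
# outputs {'score': 4, 'b': 53, 'c': 24, 'a': 64, 'x': 33}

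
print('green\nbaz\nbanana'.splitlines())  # ['green', 'baz', 'banana']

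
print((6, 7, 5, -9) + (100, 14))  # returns (6, 7, 5, -9, 100, 14)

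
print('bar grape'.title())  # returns Bar Grape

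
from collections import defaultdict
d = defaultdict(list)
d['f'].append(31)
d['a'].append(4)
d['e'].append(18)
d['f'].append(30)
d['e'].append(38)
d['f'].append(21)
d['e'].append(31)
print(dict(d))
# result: {'f': [31, 30, 21], 'a': [4], 'e': [18, 38, 31]}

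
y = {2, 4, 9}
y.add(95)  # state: {2, 4, 9, 95}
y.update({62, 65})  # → {2, 4, 9, 62, 65, 95}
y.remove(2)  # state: {4, 9, 62, 65, 95}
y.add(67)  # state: {4, 9, 62, 65, 67, 95}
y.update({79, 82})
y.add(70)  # {4, 9, 62, 65, 67, 70, 79, 82, 95}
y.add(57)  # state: {4, 9, 57, 62, 65, 67, 70, 79, 82, 95}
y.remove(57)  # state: {4, 9, 62, 65, 67, 70, 79, 82, 95}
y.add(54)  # {4, 9, 54, 62, 65, 67, 70, 79, 82, 95}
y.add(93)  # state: {4, 9, 54, 62, 65, 67, 70, 79, 82, 93, 95}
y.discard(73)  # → {4, 9, 54, 62, 65, 67, 70, 79, 82, 93, 95}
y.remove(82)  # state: {4, 9, 54, 62, 65, 67, 70, 79, 93, 95}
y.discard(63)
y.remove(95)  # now {4, 9, 54, 62, 65, 67, 70, 79, 93}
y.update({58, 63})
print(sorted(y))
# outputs [4, 9, 54, 58, 62, 63, 65, 67, 70, 79, 93]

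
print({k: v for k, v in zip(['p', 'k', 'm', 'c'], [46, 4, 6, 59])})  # {'p': 46, 'k': 4, 'm': 6, 'c': 59}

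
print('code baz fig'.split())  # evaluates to ['code', 'baz', 'fig']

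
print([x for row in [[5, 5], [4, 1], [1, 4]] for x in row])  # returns [5, 5, 4, 1, 1, 4]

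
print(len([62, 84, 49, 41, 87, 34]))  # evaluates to 6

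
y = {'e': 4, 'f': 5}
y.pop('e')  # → 4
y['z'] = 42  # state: {'f': 5, 'z': 42}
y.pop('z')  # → 42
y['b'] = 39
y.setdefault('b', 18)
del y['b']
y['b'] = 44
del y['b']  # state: {'f': 5}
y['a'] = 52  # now {'f': 5, 'a': 52}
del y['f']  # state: {'a': 52}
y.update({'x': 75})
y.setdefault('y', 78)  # 78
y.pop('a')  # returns 52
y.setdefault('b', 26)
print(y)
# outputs {'x': 75, 'y': 78, 'b': 26}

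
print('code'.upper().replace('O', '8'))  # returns C8DE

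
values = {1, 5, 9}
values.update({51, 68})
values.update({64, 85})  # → {1, 5, 9, 51, 64, 68, 85}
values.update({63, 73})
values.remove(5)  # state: {1, 9, 51, 63, 64, 68, 73, 85}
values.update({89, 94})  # {1, 9, 51, 63, 64, 68, 73, 85, 89, 94}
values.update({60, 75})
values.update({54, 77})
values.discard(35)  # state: {1, 9, 51, 54, 60, 63, 64, 68, 73, 75, 77, 85, 89, 94}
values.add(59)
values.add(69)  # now {1, 9, 51, 54, 59, 60, 63, 64, 68, 69, 73, 75, 77, 85, 89, 94}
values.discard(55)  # {1, 9, 51, 54, 59, 60, 63, 64, 68, 69, 73, 75, 77, 85, 89, 94}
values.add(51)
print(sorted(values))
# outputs [1, 9, 51, 54, 59, 60, 63, 64, 68, 69, 73, 75, 77, 85, 89, 94]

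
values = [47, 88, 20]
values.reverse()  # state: [20, 88, 47]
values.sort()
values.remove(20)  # [47, 88]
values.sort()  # [47, 88]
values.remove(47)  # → [88]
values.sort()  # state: [88]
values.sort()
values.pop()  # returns 88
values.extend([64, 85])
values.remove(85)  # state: [64]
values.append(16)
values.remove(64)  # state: [16]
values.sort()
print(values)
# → [16]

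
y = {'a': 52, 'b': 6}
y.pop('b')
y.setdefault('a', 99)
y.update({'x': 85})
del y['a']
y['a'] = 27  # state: {'x': 85, 'a': 27}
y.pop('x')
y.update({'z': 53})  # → {'a': 27, 'z': 53}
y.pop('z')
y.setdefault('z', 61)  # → 61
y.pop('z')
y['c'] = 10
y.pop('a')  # 27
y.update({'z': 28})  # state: {'c': 10, 'z': 28}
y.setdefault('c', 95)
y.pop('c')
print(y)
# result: {'z': 28}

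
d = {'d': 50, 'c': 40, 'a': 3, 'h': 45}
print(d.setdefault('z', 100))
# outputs 100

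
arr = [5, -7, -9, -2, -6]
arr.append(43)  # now [5, -7, -9, -2, -6, 43]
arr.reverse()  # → [43, -6, -2, -9, -7, 5]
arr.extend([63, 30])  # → [43, -6, -2, -9, -7, 5, 63, 30]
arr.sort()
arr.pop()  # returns 63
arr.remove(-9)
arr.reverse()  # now [43, 30, 5, -2, -6, -7]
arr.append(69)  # [43, 30, 5, -2, -6, -7, 69]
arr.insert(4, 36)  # [43, 30, 5, -2, 36, -6, -7, 69]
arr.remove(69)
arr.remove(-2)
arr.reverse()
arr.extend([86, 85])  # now [-7, -6, 36, 5, 30, 43, 86, 85]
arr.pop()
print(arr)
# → [-7, -6, 36, 5, 30, 43, 86]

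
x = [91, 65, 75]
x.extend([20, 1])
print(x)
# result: [91, 65, 75, 20, 1]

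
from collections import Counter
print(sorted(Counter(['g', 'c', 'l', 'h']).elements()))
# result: ['c', 'g', 'h', 'l']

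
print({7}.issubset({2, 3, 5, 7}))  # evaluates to True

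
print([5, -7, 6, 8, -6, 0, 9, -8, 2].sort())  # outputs None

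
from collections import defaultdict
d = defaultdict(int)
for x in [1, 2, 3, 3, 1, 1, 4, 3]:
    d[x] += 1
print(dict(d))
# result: {1: 3, 2: 1, 3: 3, 4: 1}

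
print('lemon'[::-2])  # nml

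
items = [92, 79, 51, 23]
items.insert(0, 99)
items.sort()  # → [23, 51, 79, 92, 99]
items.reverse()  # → [99, 92, 79, 51, 23]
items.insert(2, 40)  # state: [99, 92, 40, 79, 51, 23]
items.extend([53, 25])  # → [99, 92, 40, 79, 51, 23, 53, 25]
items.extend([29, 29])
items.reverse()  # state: [29, 29, 25, 53, 23, 51, 79, 40, 92, 99]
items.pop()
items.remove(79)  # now [29, 29, 25, 53, 23, 51, 40, 92]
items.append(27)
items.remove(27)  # [29, 29, 25, 53, 23, 51, 40, 92]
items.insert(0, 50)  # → [50, 29, 29, 25, 53, 23, 51, 40, 92]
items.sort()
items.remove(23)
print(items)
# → [25, 29, 29, 40, 50, 51, 53, 92]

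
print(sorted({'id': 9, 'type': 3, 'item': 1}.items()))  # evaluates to [('id', 9), ('item', 1), ('type', 3)]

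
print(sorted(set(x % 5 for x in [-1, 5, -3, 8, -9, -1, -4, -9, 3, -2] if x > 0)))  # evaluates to [0, 3]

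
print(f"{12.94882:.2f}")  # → 12.95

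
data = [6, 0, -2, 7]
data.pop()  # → 7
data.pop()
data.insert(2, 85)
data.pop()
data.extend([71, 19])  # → [6, 0, 71, 19]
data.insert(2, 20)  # [6, 0, 20, 71, 19]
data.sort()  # [0, 6, 19, 20, 71]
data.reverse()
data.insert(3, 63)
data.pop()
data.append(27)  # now [71, 20, 19, 63, 6, 27]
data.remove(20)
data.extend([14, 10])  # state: [71, 19, 63, 6, 27, 14, 10]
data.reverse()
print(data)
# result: [10, 14, 27, 6, 63, 19, 71]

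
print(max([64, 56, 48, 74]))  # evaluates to 74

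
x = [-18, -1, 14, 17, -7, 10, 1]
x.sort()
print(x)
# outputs [-18, -7, -1, 1, 10, 14, 17]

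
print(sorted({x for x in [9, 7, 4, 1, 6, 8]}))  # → [1, 4, 6, 7, 8, 9]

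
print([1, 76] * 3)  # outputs [1, 76, 1, 76, 1, 76]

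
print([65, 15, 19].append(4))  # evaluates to None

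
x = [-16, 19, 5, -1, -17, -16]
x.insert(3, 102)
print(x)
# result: [-16, 19, 5, 102, -1, -17, -16]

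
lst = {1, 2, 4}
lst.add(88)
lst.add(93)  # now {1, 2, 4, 88, 93}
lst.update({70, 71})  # {1, 2, 4, 70, 71, 88, 93}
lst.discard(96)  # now {1, 2, 4, 70, 71, 88, 93}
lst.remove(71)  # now {1, 2, 4, 70, 88, 93}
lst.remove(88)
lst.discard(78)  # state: {1, 2, 4, 70, 93}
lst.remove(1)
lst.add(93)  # {2, 4, 70, 93}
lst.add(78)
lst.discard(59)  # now {2, 4, 70, 78, 93}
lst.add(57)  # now {2, 4, 57, 70, 78, 93}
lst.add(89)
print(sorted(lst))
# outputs [2, 4, 57, 70, 78, 89, 93]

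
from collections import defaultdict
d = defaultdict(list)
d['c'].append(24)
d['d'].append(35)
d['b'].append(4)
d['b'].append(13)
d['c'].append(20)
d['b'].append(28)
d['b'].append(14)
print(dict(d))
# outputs {'c': [24, 20], 'd': [35], 'b': [4, 13, 28, 14]}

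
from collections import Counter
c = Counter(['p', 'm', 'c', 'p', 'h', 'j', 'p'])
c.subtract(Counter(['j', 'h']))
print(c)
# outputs Counter({'p': 3, 'm': 1, 'c': 1, 'h': 0, 'j': 0})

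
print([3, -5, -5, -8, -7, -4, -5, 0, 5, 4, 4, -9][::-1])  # [-9, 4, 4, 5, 0, -5, -4, -7, -8, -5, -5, 3]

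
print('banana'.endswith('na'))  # True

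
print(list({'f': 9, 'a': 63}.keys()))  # ['f', 'a']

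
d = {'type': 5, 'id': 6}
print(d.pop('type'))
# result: 5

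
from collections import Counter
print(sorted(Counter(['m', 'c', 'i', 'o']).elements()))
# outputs ['c', 'i', 'm', 'o']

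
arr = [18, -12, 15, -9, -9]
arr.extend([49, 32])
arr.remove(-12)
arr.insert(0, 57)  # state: [57, 18, 15, -9, -9, 49, 32]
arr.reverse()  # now [32, 49, -9, -9, 15, 18, 57]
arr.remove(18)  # [32, 49, -9, -9, 15, 57]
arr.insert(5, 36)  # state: [32, 49, -9, -9, 15, 36, 57]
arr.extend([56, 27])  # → [32, 49, -9, -9, 15, 36, 57, 56, 27]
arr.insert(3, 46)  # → [32, 49, -9, 46, -9, 15, 36, 57, 56, 27]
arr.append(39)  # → [32, 49, -9, 46, -9, 15, 36, 57, 56, 27, 39]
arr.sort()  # [-9, -9, 15, 27, 32, 36, 39, 46, 49, 56, 57]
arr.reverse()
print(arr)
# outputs [57, 56, 49, 46, 39, 36, 32, 27, 15, -9, -9]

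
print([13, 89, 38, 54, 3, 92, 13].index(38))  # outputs 2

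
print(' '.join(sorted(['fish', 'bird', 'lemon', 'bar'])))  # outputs bar bird fish lemon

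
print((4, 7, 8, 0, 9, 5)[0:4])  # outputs (4, 7, 8, 0)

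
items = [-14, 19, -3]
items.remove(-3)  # [-14, 19]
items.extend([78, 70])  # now [-14, 19, 78, 70]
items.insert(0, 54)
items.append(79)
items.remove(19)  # [54, -14, 78, 70, 79]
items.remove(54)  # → [-14, 78, 70, 79]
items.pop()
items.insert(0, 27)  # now [27, -14, 78, 70]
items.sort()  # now [-14, 27, 70, 78]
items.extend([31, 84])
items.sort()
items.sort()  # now [-14, 27, 31, 70, 78, 84]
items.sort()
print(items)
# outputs [-14, 27, 31, 70, 78, 84]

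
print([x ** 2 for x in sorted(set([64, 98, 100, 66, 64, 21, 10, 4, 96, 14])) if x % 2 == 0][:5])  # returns [16, 100, 196, 4096, 4356]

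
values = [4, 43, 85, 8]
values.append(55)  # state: [4, 43, 85, 8, 55]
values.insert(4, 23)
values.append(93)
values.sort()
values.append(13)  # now [4, 8, 23, 43, 55, 85, 93, 13]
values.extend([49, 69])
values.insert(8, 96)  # [4, 8, 23, 43, 55, 85, 93, 13, 96, 49, 69]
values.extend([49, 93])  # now [4, 8, 23, 43, 55, 85, 93, 13, 96, 49, 69, 49, 93]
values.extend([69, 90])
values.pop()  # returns 90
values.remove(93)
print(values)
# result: [4, 8, 23, 43, 55, 85, 13, 96, 49, 69, 49, 93, 69]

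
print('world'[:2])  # wo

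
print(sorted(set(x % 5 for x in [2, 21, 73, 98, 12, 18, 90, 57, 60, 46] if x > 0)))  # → [0, 1, 2, 3]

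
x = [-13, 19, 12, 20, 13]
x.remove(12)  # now [-13, 19, 20, 13]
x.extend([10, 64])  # [-13, 19, 20, 13, 10, 64]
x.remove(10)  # [-13, 19, 20, 13, 64]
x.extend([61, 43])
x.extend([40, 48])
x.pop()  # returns 48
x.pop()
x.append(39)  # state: [-13, 19, 20, 13, 64, 61, 43, 39]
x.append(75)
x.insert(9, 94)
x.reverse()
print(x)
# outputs [94, 75, 39, 43, 61, 64, 13, 20, 19, -13]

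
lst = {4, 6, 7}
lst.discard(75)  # {4, 6, 7}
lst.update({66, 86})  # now {4, 6, 7, 66, 86}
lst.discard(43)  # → {4, 6, 7, 66, 86}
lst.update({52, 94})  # {4, 6, 7, 52, 66, 86, 94}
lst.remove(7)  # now {4, 6, 52, 66, 86, 94}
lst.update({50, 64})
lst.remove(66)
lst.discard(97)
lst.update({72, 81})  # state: {4, 6, 50, 52, 64, 72, 81, 86, 94}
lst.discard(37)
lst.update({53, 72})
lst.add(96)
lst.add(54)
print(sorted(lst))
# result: [4, 6, 50, 52, 53, 54, 64, 72, 81, 86, 94, 96]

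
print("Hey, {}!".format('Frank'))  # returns Hey, Frank!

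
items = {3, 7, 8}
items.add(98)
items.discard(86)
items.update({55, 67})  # {3, 7, 8, 55, 67, 98}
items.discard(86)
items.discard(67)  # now {3, 7, 8, 55, 98}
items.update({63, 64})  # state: {3, 7, 8, 55, 63, 64, 98}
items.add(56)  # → {3, 7, 8, 55, 56, 63, 64, 98}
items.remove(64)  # {3, 7, 8, 55, 56, 63, 98}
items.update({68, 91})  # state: {3, 7, 8, 55, 56, 63, 68, 91, 98}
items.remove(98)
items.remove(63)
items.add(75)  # {3, 7, 8, 55, 56, 68, 75, 91}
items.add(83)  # {3, 7, 8, 55, 56, 68, 75, 83, 91}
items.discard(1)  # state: {3, 7, 8, 55, 56, 68, 75, 83, 91}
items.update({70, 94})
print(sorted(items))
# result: [3, 7, 8, 55, 56, 68, 70, 75, 83, 91, 94]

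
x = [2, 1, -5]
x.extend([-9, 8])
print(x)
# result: [2, 1, -5, -9, 8]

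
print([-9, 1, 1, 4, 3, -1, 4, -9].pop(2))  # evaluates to 1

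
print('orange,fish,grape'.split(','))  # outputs ['orange', 'fish', 'grape']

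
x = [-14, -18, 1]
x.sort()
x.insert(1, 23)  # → [-18, 23, -14, 1]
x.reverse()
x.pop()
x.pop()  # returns 23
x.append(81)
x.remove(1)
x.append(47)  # [-14, 81, 47]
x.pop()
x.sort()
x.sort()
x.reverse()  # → [81, -14]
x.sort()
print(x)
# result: [-14, 81]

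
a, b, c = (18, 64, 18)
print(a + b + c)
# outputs 100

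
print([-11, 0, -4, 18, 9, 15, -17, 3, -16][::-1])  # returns [-16, 3, -17, 15, 9, 18, -4, 0, -11]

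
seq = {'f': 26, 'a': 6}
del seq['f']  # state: {'a': 6}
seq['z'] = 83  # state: {'a': 6, 'z': 83}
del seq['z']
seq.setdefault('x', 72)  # 72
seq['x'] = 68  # {'a': 6, 'x': 68}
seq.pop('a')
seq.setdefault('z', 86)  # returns 86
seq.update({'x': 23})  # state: {'x': 23, 'z': 86}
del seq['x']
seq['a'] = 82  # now {'z': 86, 'a': 82}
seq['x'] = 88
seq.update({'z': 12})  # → {'z': 12, 'a': 82, 'x': 88}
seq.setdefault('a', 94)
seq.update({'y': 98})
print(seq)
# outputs {'z': 12, 'a': 82, 'x': 88, 'y': 98}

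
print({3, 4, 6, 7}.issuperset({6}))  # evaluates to True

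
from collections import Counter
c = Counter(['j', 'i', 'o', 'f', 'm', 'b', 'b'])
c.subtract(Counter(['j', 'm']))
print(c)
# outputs Counter({'b': 2, 'i': 1, 'o': 1, 'f': 1, 'j': 0, 'm': 0})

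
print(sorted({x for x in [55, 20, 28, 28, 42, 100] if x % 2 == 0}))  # [20, 28, 42, 100]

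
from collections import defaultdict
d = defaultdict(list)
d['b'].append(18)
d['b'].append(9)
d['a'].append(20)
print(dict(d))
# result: {'b': [18, 9], 'a': [20]}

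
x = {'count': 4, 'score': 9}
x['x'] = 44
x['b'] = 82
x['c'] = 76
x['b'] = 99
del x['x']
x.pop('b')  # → 99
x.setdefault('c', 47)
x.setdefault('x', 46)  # 46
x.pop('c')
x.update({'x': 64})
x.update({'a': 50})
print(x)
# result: {'count': 4, 'score': 9, 'x': 64, 'a': 50}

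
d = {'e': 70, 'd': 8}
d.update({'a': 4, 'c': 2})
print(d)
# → {'e': 70, 'd': 8, 'a': 4, 'c': 2}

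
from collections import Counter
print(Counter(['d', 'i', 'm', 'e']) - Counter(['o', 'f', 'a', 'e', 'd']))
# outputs Counter({'i': 1, 'm': 1})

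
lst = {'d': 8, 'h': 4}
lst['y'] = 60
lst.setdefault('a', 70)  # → 70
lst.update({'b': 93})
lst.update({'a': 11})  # {'d': 8, 'h': 4, 'y': 60, 'a': 11, 'b': 93}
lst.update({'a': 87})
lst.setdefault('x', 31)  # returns 31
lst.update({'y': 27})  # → {'d': 8, 'h': 4, 'y': 27, 'a': 87, 'b': 93, 'x': 31}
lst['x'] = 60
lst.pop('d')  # 8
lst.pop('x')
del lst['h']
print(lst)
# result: {'y': 27, 'a': 87, 'b': 93}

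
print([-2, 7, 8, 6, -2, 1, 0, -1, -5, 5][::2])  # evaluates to [-2, 8, -2, 0, -5]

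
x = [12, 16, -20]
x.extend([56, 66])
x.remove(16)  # [12, -20, 56, 66]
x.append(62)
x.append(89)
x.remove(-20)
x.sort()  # [12, 56, 62, 66, 89]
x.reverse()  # [89, 66, 62, 56, 12]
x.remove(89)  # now [66, 62, 56, 12]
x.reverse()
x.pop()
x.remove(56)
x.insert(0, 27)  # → [27, 12, 62]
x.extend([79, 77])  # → [27, 12, 62, 79, 77]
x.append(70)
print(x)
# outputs [27, 12, 62, 79, 77, 70]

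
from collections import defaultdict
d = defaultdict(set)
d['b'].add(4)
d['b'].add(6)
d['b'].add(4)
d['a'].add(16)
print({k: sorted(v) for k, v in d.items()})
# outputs {'b': [4, 6], 'a': [16]}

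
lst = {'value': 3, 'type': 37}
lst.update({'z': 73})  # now {'value': 3, 'type': 37, 'z': 73}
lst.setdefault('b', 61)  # 61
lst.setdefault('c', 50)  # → 50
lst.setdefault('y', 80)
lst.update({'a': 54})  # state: {'value': 3, 'type': 37, 'z': 73, 'b': 61, 'c': 50, 'y': 80, 'a': 54}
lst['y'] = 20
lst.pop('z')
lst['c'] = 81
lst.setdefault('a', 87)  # 54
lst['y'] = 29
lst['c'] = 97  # {'value': 3, 'type': 37, 'b': 61, 'c': 97, 'y': 29, 'a': 54}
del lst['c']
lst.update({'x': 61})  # {'value': 3, 'type': 37, 'b': 61, 'y': 29, 'a': 54, 'x': 61}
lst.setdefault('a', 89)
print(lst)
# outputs {'value': 3, 'type': 37, 'b': 61, 'y': 29, 'a': 54, 'x': 61}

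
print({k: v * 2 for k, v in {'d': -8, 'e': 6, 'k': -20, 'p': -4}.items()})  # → {'d': -16, 'e': 12, 'k': -40, 'p': -8}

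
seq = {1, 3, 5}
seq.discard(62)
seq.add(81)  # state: {1, 3, 5, 81}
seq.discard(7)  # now {1, 3, 5, 81}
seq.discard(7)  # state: {1, 3, 5, 81}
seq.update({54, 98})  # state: {1, 3, 5, 54, 81, 98}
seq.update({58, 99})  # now {1, 3, 5, 54, 58, 81, 98, 99}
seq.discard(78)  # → {1, 3, 5, 54, 58, 81, 98, 99}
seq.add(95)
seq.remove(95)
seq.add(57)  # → {1, 3, 5, 54, 57, 58, 81, 98, 99}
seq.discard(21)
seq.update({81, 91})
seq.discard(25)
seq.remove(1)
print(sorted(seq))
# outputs [3, 5, 54, 57, 58, 81, 91, 98, 99]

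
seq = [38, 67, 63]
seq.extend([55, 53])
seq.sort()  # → [38, 53, 55, 63, 67]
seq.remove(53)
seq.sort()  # [38, 55, 63, 67]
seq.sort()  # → [38, 55, 63, 67]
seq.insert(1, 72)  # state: [38, 72, 55, 63, 67]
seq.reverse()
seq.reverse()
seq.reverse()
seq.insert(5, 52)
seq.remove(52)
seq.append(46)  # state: [67, 63, 55, 72, 38, 46]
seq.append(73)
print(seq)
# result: [67, 63, 55, 72, 38, 46, 73]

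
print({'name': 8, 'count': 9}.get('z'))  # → None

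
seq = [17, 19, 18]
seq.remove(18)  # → [17, 19]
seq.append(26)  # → [17, 19, 26]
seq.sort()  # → [17, 19, 26]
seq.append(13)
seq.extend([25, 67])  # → [17, 19, 26, 13, 25, 67]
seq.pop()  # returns 67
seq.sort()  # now [13, 17, 19, 25, 26]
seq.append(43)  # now [13, 17, 19, 25, 26, 43]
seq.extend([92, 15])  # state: [13, 17, 19, 25, 26, 43, 92, 15]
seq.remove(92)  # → [13, 17, 19, 25, 26, 43, 15]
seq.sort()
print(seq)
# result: [13, 15, 17, 19, 25, 26, 43]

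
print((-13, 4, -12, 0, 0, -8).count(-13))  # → 1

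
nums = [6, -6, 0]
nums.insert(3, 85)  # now [6, -6, 0, 85]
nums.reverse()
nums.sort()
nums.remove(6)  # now [-6, 0, 85]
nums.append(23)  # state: [-6, 0, 85, 23]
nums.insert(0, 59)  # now [59, -6, 0, 85, 23]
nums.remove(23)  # [59, -6, 0, 85]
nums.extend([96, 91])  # [59, -6, 0, 85, 96, 91]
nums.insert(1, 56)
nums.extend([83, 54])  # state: [59, 56, -6, 0, 85, 96, 91, 83, 54]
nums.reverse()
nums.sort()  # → [-6, 0, 54, 56, 59, 83, 85, 91, 96]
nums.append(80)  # [-6, 0, 54, 56, 59, 83, 85, 91, 96, 80]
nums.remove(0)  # [-6, 54, 56, 59, 83, 85, 91, 96, 80]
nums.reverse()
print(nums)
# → [80, 96, 91, 85, 83, 59, 56, 54, -6]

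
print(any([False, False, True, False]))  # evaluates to True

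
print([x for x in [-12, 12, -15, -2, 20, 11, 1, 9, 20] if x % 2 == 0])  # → [-12, 12, -2, 20, 20]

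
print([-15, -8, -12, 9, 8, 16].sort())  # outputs None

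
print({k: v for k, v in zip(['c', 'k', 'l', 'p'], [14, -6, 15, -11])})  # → {'c': 14, 'k': -6, 'l': 15, 'p': -11}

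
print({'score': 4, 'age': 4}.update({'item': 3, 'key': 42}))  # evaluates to None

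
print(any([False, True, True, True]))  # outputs True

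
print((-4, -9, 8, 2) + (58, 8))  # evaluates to (-4, -9, 8, 2, 58, 8)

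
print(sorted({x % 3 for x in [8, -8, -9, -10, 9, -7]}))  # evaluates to [0, 1, 2]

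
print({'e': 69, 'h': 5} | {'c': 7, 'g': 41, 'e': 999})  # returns {'e': 999, 'h': 5, 'c': 7, 'g': 41}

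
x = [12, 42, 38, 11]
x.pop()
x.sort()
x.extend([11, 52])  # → [12, 38, 42, 11, 52]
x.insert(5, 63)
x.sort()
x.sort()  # [11, 12, 38, 42, 52, 63]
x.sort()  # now [11, 12, 38, 42, 52, 63]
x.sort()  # [11, 12, 38, 42, 52, 63]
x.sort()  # [11, 12, 38, 42, 52, 63]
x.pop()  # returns 63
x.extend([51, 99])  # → [11, 12, 38, 42, 52, 51, 99]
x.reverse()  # [99, 51, 52, 42, 38, 12, 11]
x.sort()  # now [11, 12, 38, 42, 51, 52, 99]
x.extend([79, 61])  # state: [11, 12, 38, 42, 51, 52, 99, 79, 61]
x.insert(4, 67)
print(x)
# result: [11, 12, 38, 42, 67, 51, 52, 99, 79, 61]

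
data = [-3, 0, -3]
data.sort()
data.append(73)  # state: [-3, -3, 0, 73]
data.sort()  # [-3, -3, 0, 73]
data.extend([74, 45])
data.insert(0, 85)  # [85, -3, -3, 0, 73, 74, 45]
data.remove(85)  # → [-3, -3, 0, 73, 74, 45]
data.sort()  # [-3, -3, 0, 45, 73, 74]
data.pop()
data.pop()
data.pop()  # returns 45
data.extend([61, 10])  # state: [-3, -3, 0, 61, 10]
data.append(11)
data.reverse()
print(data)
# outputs [11, 10, 61, 0, -3, -3]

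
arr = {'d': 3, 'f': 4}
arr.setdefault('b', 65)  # 65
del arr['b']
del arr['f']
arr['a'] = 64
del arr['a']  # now {'d': 3}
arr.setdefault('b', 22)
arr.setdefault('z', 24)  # 24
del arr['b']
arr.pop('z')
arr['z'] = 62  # {'d': 3, 'z': 62}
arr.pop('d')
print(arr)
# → {'z': 62}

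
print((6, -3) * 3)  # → (6, -3, 6, -3, 6, -3)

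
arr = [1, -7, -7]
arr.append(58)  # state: [1, -7, -7, 58]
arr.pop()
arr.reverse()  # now [-7, -7, 1]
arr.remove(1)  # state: [-7, -7]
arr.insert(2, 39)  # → [-7, -7, 39]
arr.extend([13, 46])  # [-7, -7, 39, 13, 46]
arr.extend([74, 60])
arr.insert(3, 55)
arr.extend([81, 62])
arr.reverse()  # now [62, 81, 60, 74, 46, 13, 55, 39, -7, -7]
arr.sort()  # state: [-7, -7, 13, 39, 46, 55, 60, 62, 74, 81]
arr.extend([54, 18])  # [-7, -7, 13, 39, 46, 55, 60, 62, 74, 81, 54, 18]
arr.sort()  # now [-7, -7, 13, 18, 39, 46, 54, 55, 60, 62, 74, 81]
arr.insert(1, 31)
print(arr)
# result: [-7, 31, -7, 13, 18, 39, 46, 54, 55, 60, 62, 74, 81]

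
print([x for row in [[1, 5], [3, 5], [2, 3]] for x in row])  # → [1, 5, 3, 5, 2, 3]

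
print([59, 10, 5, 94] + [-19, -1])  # [59, 10, 5, 94, -19, -1]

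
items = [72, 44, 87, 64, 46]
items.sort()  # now [44, 46, 64, 72, 87]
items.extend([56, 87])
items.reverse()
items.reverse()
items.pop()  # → 87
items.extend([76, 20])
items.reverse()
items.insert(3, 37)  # [20, 76, 56, 37, 87, 72, 64, 46, 44]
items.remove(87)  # [20, 76, 56, 37, 72, 64, 46, 44]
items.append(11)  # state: [20, 76, 56, 37, 72, 64, 46, 44, 11]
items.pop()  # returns 11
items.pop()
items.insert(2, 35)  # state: [20, 76, 35, 56, 37, 72, 64, 46]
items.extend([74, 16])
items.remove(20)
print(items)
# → [76, 35, 56, 37, 72, 64, 46, 74, 16]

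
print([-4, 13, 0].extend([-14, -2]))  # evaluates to None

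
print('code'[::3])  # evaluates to ce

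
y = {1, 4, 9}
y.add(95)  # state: {1, 4, 9, 95}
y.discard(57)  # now {1, 4, 9, 95}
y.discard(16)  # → {1, 4, 9, 95}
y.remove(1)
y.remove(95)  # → {4, 9}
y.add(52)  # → {4, 9, 52}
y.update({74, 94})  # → {4, 9, 52, 74, 94}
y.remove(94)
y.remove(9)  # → {4, 52, 74}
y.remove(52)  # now {4, 74}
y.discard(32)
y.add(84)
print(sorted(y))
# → [4, 74, 84]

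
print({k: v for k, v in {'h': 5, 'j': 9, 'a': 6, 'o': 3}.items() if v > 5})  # {'j': 9, 'a': 6}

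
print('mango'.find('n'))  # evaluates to 2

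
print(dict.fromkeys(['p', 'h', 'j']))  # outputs {'p': None, 'h': None, 'j': None}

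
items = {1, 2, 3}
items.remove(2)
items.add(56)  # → {1, 3, 56}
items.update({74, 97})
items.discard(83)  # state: {1, 3, 56, 74, 97}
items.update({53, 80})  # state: {1, 3, 53, 56, 74, 80, 97}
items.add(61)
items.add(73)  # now {1, 3, 53, 56, 61, 73, 74, 80, 97}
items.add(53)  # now {1, 3, 53, 56, 61, 73, 74, 80, 97}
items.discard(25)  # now {1, 3, 53, 56, 61, 73, 74, 80, 97}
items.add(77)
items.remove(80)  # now {1, 3, 53, 56, 61, 73, 74, 77, 97}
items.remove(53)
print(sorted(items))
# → [1, 3, 56, 61, 73, 74, 77, 97]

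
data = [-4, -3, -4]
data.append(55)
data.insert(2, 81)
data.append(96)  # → [-4, -3, 81, -4, 55, 96]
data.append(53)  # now [-4, -3, 81, -4, 55, 96, 53]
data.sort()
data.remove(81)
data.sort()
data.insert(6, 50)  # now [-4, -4, -3, 53, 55, 96, 50]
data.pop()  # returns 50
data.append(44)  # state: [-4, -4, -3, 53, 55, 96, 44]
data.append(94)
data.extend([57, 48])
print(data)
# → [-4, -4, -3, 53, 55, 96, 44, 94, 57, 48]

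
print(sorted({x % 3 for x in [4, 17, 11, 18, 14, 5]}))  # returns [0, 1, 2]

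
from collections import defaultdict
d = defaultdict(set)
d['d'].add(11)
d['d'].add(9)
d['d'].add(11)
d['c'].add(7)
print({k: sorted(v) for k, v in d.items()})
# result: {'d': [9, 11], 'c': [7]}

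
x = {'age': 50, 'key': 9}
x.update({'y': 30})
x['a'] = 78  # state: {'age': 50, 'key': 9, 'y': 30, 'a': 78}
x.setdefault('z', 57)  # 57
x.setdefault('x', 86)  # 86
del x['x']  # {'age': 50, 'key': 9, 'y': 30, 'a': 78, 'z': 57}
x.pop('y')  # 30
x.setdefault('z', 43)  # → 57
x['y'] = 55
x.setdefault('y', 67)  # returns 55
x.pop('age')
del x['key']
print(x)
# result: {'a': 78, 'z': 57, 'y': 55}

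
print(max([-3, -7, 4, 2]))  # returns 4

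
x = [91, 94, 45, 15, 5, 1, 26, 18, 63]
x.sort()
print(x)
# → [1, 5, 15, 18, 26, 45, 63, 91, 94]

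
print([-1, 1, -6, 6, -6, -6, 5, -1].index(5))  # 6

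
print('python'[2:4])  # th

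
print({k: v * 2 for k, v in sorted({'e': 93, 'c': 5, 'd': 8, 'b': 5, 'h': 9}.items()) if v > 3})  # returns {'b': 10, 'c': 10, 'd': 16, 'e': 186, 'h': 18}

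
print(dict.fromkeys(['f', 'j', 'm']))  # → {'f': None, 'j': None, 'm': None}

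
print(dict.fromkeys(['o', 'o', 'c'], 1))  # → {'o': 1, 'c': 1}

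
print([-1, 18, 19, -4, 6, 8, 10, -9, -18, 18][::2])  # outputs [-1, 19, 6, 10, -18]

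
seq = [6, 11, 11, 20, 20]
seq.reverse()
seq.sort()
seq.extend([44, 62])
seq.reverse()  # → [62, 44, 20, 20, 11, 11, 6]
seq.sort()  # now [6, 11, 11, 20, 20, 44, 62]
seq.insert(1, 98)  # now [6, 98, 11, 11, 20, 20, 44, 62]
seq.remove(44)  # [6, 98, 11, 11, 20, 20, 62]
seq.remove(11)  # [6, 98, 11, 20, 20, 62]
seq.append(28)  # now [6, 98, 11, 20, 20, 62, 28]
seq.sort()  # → [6, 11, 20, 20, 28, 62, 98]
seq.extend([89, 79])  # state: [6, 11, 20, 20, 28, 62, 98, 89, 79]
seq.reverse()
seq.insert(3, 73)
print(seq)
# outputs [79, 89, 98, 73, 62, 28, 20, 20, 11, 6]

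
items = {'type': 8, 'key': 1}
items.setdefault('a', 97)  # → 97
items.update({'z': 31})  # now {'type': 8, 'key': 1, 'a': 97, 'z': 31}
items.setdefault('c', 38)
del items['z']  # {'type': 8, 'key': 1, 'a': 97, 'c': 38}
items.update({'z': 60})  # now {'type': 8, 'key': 1, 'a': 97, 'c': 38, 'z': 60}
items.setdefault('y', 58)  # 58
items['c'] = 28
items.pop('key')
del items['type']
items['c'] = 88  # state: {'a': 97, 'c': 88, 'z': 60, 'y': 58}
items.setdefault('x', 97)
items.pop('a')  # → 97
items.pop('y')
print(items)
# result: {'c': 88, 'z': 60, 'x': 97}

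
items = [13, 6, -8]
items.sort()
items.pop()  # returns 13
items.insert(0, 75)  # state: [75, -8, 6]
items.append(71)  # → [75, -8, 6, 71]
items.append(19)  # [75, -8, 6, 71, 19]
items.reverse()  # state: [19, 71, 6, -8, 75]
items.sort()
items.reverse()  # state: [75, 71, 19, 6, -8]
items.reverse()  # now [-8, 6, 19, 71, 75]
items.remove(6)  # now [-8, 19, 71, 75]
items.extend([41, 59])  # [-8, 19, 71, 75, 41, 59]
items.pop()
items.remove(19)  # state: [-8, 71, 75, 41]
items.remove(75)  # [-8, 71, 41]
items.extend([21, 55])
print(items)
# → [-8, 71, 41, 21, 55]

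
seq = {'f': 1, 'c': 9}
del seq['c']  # {'f': 1}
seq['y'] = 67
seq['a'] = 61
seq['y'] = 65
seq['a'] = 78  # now {'f': 1, 'y': 65, 'a': 78}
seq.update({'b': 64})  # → {'f': 1, 'y': 65, 'a': 78, 'b': 64}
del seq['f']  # {'y': 65, 'a': 78, 'b': 64}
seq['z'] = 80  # {'y': 65, 'a': 78, 'b': 64, 'z': 80}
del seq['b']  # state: {'y': 65, 'a': 78, 'z': 80}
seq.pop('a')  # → 78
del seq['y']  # {'z': 80}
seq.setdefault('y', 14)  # 14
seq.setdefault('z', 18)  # 80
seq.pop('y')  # 14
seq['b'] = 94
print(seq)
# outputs {'z': 80, 'b': 94}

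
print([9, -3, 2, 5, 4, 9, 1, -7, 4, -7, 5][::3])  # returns [9, 5, 1, -7]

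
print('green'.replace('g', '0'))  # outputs 0reen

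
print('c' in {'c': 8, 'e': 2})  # True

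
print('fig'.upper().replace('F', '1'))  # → 1IG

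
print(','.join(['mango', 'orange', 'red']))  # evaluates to mango,orange,red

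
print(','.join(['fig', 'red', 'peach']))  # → fig,red,peach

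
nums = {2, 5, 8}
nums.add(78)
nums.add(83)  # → {2, 5, 8, 78, 83}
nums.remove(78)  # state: {2, 5, 8, 83}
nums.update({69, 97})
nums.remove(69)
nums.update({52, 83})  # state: {2, 5, 8, 52, 83, 97}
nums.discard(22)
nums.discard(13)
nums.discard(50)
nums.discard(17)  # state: {2, 5, 8, 52, 83, 97}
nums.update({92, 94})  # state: {2, 5, 8, 52, 83, 92, 94, 97}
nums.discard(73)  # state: {2, 5, 8, 52, 83, 92, 94, 97}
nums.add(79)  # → {2, 5, 8, 52, 79, 83, 92, 94, 97}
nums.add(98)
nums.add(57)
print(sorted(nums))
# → [2, 5, 8, 52, 57, 79, 83, 92, 94, 97, 98]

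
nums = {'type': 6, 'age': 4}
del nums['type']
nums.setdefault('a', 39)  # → 39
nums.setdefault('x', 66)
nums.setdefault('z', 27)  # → 27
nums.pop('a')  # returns 39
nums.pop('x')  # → 66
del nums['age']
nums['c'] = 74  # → {'z': 27, 'c': 74}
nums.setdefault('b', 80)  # 80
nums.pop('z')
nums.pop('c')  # 74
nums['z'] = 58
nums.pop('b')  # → 80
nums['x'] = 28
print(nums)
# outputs {'z': 58, 'x': 28}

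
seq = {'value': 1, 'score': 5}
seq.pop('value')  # 1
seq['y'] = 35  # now {'score': 5, 'y': 35}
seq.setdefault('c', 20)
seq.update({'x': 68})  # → {'score': 5, 'y': 35, 'c': 20, 'x': 68}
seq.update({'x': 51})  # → {'score': 5, 'y': 35, 'c': 20, 'x': 51}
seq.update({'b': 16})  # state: {'score': 5, 'y': 35, 'c': 20, 'x': 51, 'b': 16}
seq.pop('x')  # 51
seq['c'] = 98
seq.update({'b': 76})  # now {'score': 5, 'y': 35, 'c': 98, 'b': 76}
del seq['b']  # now {'score': 5, 'y': 35, 'c': 98}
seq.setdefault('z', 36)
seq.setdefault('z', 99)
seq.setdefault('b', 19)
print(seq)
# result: {'score': 5, 'y': 35, 'c': 98, 'z': 36, 'b': 19}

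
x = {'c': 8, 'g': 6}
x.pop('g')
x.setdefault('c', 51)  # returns 8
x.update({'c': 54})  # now {'c': 54}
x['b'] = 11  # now {'c': 54, 'b': 11}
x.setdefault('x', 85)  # 85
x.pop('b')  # 11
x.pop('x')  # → 85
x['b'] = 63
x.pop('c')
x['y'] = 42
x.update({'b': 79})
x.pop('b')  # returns 79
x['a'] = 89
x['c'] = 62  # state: {'y': 42, 'a': 89, 'c': 62}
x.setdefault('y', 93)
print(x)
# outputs {'y': 42, 'a': 89, 'c': 62}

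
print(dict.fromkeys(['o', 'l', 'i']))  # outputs {'o': None, 'l': None, 'i': None}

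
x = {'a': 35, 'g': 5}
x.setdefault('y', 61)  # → 61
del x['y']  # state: {'a': 35, 'g': 5}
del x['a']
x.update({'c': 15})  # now {'g': 5, 'c': 15}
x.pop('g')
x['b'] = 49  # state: {'c': 15, 'b': 49}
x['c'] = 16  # {'c': 16, 'b': 49}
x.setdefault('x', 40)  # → 40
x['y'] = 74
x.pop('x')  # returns 40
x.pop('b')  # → 49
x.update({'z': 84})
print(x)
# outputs {'c': 16, 'y': 74, 'z': 84}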